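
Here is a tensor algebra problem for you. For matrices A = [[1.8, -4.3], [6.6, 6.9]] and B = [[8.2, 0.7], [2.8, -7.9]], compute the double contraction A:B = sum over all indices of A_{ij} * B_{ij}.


A:B = sum over all i,j of A_{ij} * B_{ij}.
Row 1: 1.8*8.2=14.76, -4.3*0.7=-3.01 => row sum = 11.75
Row 2: 6.6*2.8=18.48, 6.9*-7.9=-54.51 => row sum = -36.03
Total = 11.75 + -36.03 = -24.28

-24.28


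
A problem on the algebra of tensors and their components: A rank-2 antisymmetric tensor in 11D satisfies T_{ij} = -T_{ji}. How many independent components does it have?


An antisymmetric rank-2 tensor satisfies A_{ij} = -A_{ji}, so diagonal entries are zero.
The independent components are the upper-triangular entries: C(n, 2) = n(n-1)/2.
n = 11
C(11, 2) = 11 * 10 / 2 = 110 / 2 = 55

55


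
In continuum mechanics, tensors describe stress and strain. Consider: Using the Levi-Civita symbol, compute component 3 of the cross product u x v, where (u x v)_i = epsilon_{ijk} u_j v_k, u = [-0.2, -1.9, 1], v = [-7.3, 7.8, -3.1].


(u x v)_3 = sum_{j,k} epsilon_{3jk} u_j v_k. Only permutations of (1,2,3) contribute; the two non-zero terms are:
eps_{312} u_1 v_2 = 1 * -0.2 * 7.8 = -1.56
eps_{321} u_2 v_1 = -1 * -1.9 * -7.3 = -13.87
(u x v)_3 = -15.43

-15.43


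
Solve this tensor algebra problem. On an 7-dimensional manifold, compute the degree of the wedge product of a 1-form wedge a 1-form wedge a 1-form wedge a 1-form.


The degree of a wedge product is the sum of the degrees of the individual forms.
Degrees: 1, 1, 1, 1
Total degree = 1 + 1 + 1 + 1 = 4

4


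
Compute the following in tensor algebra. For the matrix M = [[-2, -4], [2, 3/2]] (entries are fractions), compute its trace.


The trace is the sum of diagonal entries.
Diagonal: M[1,1] = -2, M[2,2] = 3/2
Tr(M) = -2 + 3/2
Computing step by step:
After adding M[1,1]: -2
After adding M[2,2]: -1/2
Tr(M) = -1/2

-1/2


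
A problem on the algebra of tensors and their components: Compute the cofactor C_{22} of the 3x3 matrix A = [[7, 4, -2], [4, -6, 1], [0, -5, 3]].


To find cofactor C_{22}, delete row 2 and column 2.
The resulting 2x2 submatrix is: [[7, -2], [0, 3]]
Minor M_{22} = 7*3 - -2*0
  = 21 - 0 = 21
Sign = (-1)^(2+2) = (-1)^4 = 1
Cofactor C_{22} = 1 * 21 = 21

21


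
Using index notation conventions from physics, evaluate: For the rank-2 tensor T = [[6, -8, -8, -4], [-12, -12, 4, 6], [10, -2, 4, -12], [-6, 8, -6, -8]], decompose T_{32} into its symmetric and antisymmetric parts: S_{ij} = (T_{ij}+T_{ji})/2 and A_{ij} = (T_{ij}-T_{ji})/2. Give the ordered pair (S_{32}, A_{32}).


T_{32} = -2
T_{23} = 4
S_{32} = (-2 + 4)/2 = 2/2 = 1
A_{32} = (-2 - 4)/2 = -6/2 = -3
Check: S + A = 1 + -3 = -2 = T_{32}.

(1, -3)


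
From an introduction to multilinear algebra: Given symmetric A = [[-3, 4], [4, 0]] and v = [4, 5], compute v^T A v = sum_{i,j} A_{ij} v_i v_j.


First compute Av:
(Av)_1 = -3*4 + 4*5 = 8
(Av)_2 = 4*4 + 0*5 = 16
Av = [8, 16]
Then v^T (Av) = 4*8 + 5*16
= 32 + 80 = 112

112


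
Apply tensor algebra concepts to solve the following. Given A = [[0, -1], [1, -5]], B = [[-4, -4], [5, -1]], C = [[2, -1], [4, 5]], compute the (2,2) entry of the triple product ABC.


(ABC)_{22} = sum_m (AB)_{2m} C_{m2}. First compute row 2 of AB.
(AB)_{21} = 1*-4 + -5*5 = -29
(AB)_{22} = 1*-4 + -5*-1 = 1
Now contract with column 2 of C:
(AB)_{21} * C_{12} = -29 * -1 = 29
(AB)_{22} * C_{22} = 1 * 5 = 5
(ABC)_{22} = 29 + 5 = 34

34


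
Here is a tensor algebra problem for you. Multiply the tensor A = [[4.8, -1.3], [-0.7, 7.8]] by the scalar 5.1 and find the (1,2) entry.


Scalar multiplication: (cA)_{ij} = c * A_{ij}.
c = 5.1
A_{12} = -1.3
(cA)_{12} = 5.1 * -1.3 = -6.63

-6.63


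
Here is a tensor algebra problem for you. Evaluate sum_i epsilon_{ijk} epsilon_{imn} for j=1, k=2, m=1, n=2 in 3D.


Using the identity: epsilon_{ijk} epsilon_{imn} = delta_{jm} delta_{kn} - delta_{jn} delta_{km}.
delta_{11} = 1
delta_{22} = 1
delta_{12} = 0
delta_{21} = 0
Result = 1 * 1 - 0 * 0 = 1 - 0 = 1

1


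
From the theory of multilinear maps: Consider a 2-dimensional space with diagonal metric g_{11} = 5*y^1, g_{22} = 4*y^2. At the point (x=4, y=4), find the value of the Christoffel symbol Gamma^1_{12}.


For a diagonal metric, Gamma^k_{ij} = (1/2) g^{kk} (dg_{ik}/dx_j + dg_{jk}/dx_i - dg_{ij}/dx_k).
The metric is diagonal, so g_{ab} = 0 for a != b.
At the given point: g_{11} = 20, g_{22} = 64
g^{11} = 1/20
dg_{11}/dx_2 = dg_{11}/dx_2 = 5
dg_{21}/dx_1 = 0 (off-diagonal)
dg_{12}/dx_1 = 0 (off-diagonal)
Numerator = 5 + 0 - 0 = 5
Gamma^1_{12} = 5 / (2 * 20) = 1/8

1/8


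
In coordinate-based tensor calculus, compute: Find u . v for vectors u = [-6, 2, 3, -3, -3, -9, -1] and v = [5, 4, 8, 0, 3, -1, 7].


The inner product u . v = sum of u_i * v_i.
Term-by-term: -6 * 5, 2 * 4, 3 * 8, -3 * 0, -3 * 3, -9 * -1, -1 * 7
Products: -30, 8, 24, 0, -9, 9, -7
Sum = -30 + 8 + 24 + 0 + -9 + 9 + -7 = -5

-5


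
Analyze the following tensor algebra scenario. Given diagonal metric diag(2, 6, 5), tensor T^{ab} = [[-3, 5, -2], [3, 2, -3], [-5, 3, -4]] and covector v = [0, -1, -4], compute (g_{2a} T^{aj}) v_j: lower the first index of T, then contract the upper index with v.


Step 1: lower the first index. For a diagonal metric, g_{ia} T^{aj} = g_{ii} T^{ij} (no sum on i).
g_{22} = 6
S_2{}^1 = 6 * T^{21} = 6 * 3 = 18
S_2{}^2 = 6 * T^{22} = 6 * 2 = 12
S_2{}^3 = 6 * T^{23} = 6 * -3 = -18
Step 2: contract S_2{}^j with v_j.
S_2{}^1 * v_1 = 18 * 0 = 0
S_2{}^2 * v_2 = 12 * -1 = -12
S_2{}^3 * v_3 = -18 * -4 = 72
Result = 0 + -12 + 72 = 60

60


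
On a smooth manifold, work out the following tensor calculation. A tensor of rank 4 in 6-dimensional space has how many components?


The number of components of a rank-r tensor in d dimensions is d^r.
Here d = 6 and r = 4.
6^4 = 1296

1296


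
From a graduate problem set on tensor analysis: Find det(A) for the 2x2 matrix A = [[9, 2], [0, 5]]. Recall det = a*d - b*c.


For a 2x2 matrix [[a, b], [c, d]], det = a*d - b*c.
a = 9, b = 2, c = 0, d = 5
a*d = 9 * 5 = 45
b*c = 2 * 0 = 0
det = 45 - 0 = 45

45


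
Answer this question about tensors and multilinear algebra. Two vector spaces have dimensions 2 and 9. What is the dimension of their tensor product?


The dimension of a tensor product is the product of dimensions.
dim(V) = 2, dim(W) = 9
dim(V (x) W) = 2 * 9 = 18

18


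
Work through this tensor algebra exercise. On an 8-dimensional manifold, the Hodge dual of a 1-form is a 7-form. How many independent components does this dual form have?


The Hodge dual of a p-form on an n-dimensional manifold is an (n-p)-form.
n = 8, p = 1, so dual degree = 8 - 1 = 7
The number of components is C(n, n-p) = C(8, 7) = 8

8


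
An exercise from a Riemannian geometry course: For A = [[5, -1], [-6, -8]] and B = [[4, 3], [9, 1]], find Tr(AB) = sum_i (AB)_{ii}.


Tr(AB) = sum_i (AB)_{ii} where (AB)_{ii} = sum_k A_{ik} B_{ki}.
(AB)_{11} = 5*4 + -1*9 = 11
(AB)_{22} = -6*3 + -8*1 = -26
Tr(AB) = 11 + -26 = -15

-15


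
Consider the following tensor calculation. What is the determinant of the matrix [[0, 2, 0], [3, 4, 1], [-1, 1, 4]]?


Expanding along the first row, det(A) = a11*M_11 - a12*M_12 + a13*M_13, where M_1j is the (1,j) minor.
Minor M_11 = 4*4 - 1*1 = 15
Minor M_12 = 3*4 - 1*-1 = 13
Minor M_13 = 3*1 - 4*-1 = 7
det = 0*(15) - 2*(13) + 0*(7)
    = 0 - 26 + 0
    = -26

-26


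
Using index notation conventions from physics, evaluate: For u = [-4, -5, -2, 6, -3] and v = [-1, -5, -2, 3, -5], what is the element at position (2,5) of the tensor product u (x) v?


The outer product entry T_{ij} = u_i * v_j.
We need i=2, j=5.
u_2 = -5, v_5 = -5
T_{2,5} = -5 * -5 = 25

25


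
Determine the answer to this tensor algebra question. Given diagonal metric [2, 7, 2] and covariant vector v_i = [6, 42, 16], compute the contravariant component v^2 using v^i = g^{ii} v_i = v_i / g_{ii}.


To raise an index with a diagonal metric: v^i = v_i / g_{ii}.
For index 2: v_2 = 42, g_{22} = 7
v^2 = 42 / 7 = 6

6


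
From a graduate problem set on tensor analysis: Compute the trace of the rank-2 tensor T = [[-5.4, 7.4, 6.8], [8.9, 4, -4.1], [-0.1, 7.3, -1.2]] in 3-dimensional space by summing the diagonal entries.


The contraction (trace) of a rank-2 tensor is the sum of its diagonal elements.
Diagonal entries: A[1,1] = -5.4, A[2,2] = 4, A[3,3] = -1.2
Tr(A) = -5.4 + 4 + -1.2 = -2.6

-2.6


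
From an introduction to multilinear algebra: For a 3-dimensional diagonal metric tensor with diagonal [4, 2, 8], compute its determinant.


For a diagonal metric, the determinant is the product of diagonal entries.
Diagonal entries: 4, 2, 8
det(g) = 4 * 2 * 8 = 64

64


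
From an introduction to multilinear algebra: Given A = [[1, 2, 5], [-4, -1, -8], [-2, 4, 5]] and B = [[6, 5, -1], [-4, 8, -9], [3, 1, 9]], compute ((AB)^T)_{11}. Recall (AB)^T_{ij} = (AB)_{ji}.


(AB)^T_{ij} = (AB)_{ji} = sum_k A_{jk} B_{ki}.
For i=1, j=1 we need (AB)_{11}:
A_{11} * B_{11} = 1 * 6 = 6
A_{12} * B_{21} = 2 * -4 = -8
A_{13} * B_{31} = 5 * 3 = 15
Sum = 6 + -8 + 15 = 13

13


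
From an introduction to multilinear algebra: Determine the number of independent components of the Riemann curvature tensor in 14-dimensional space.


The Riemann tensor in d dimensions has d^2(d^2 - 1)/12 independent components.
d = 14, so d^2 = 196
d^2 - 1 = 195
d^2(d^2 - 1) = 196 * 195 = 38220
Divide by 12: 38220 / 12 = 3185

3185


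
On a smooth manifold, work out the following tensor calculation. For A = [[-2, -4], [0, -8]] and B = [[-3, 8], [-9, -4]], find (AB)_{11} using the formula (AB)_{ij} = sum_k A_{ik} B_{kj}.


(AB)_{ij} = sum_k A_{ik} B_{kj}.
For i=1, j=1:
A_{11} * B_{11} = -2 * -3 = 6
A_{12} * B_{21} = -4 * -9 = 36
Sum = 6 + 36 = 42

42


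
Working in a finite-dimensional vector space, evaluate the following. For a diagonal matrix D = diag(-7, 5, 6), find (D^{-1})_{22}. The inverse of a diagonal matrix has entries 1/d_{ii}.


For a diagonal matrix, the inverse has entries (D^{-1})_{ii} = 1/d_{ii}.
The diagonal entries are: d_{11} = -7, d_{22} = 5, d_{33} = 6
We need (D^{-1})_{22} = 1/d_{22} = 1/5 = 1/5

1/5


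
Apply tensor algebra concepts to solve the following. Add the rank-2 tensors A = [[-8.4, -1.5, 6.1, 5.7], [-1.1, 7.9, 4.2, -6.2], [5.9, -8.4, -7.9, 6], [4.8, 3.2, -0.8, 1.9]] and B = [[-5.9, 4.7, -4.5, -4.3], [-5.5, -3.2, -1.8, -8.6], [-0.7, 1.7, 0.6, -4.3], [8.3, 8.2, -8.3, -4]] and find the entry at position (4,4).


Tensor addition is component-wise: (A + B)_{ij} = A_{ij} + B_{ij}.
A_{44} = 1.9
B_{44} = -4
(A + B)_{44} = 1.9 + -4 = -2.1

-2.1


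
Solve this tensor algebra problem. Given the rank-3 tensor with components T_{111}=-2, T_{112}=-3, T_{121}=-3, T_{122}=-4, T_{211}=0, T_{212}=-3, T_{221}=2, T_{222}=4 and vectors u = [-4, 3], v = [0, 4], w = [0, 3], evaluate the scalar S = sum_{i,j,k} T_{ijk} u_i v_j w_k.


S = sum over i,j,k of T_{ijk} u_i v_j w_k. Expanding all 8 terms:
T_{111}*u_1*v_1*w_1 = -2*-4*0*0 = 0  (running total: 0)
T_{112}*u_1*v_1*w_2 = -3*-4*0*3 = 0  (running total: 0)
T_{121}*u_1*v_2*w_1 = -3*-4*4*0 = 0  (running total: 0)
T_{122}*u_1*v_2*w_2 = -4*-4*4*3 = 192  (running total: 192)
T_{211}*u_2*v_1*w_1 = 0*3*0*0 = 0  (running total: 192)
T_{212}*u_2*v_1*w_2 = -3*3*0*3 = 0  (running total: 192)
T_{221}*u_2*v_2*w_1 = 2*3*4*0 = 0  (running total: 192)
T_{222}*u_2*v_2*w_2 = 4*3*4*3 = 144  (running total: 336)
S = 336

336


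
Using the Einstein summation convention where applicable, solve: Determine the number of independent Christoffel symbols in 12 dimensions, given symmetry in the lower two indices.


Christoffel symbols Gamma^k_{ij} are symmetric in i,j, so there are d * d(d+1)/2 independent symbols.
d = 12
d(d+1)/2 = 12 * 13 / 2 = 78
Total = 12 * 78 = 936

936


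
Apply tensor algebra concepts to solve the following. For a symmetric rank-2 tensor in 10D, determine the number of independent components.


A symmetric rank-2 tensor in d dimensions has d(d+1)/2 independent components.
d = 10
d(d+1)/2 = 10 * 11 / 2 = 110 / 2 = 55

55


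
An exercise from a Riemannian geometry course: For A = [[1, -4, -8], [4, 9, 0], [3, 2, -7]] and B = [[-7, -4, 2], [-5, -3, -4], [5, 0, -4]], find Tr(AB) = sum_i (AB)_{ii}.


Tr(AB) = sum_i (AB)_{ii} where (AB)_{ii} = sum_k A_{ik} B_{ki}.
(AB)_{11} = 1*-7 + -4*-5 + -8*5 = -27
(AB)_{22} = 4*-4 + 9*-3 + 0*0 = -43
(AB)_{33} = 3*2 + 2*-4 + -7*-4 = 26
Tr(AB) = -27 + -43 + 26 = -44

-44


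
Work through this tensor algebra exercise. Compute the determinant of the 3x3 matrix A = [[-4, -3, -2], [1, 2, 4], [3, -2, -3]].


Expanding along the first row, det(A) = a11*M_11 - a12*M_12 + a13*M_13, where M_1j is the (1,j) minor.
Minor M_11 = 2*-3 - 4*-2 = 2
Minor M_12 = 1*-3 - 4*3 = -15
Minor M_13 = 1*-2 - 2*3 = -8
det = -4*(2) - -3*(-15) + -2*(-8)
    = -8 - 45 + 16
    = -37

-37


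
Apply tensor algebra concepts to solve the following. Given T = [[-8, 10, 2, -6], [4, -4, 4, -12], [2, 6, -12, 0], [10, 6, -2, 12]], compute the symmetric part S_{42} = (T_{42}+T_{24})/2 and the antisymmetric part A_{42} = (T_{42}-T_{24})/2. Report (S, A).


T_{42} = 6
T_{24} = -12
S_{42} = (6 + -12)/2 = -6/2 = -3
A_{42} = (6 - -12)/2 = 18/2 = 9
Check: S + A = -3 + 9 = 6 = T_{42}.

(-3, 9)


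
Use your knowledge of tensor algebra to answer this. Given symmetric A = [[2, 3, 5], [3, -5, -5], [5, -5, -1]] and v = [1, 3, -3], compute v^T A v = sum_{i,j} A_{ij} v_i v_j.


First compute Av:
(Av)_1 = 2*1 + 3*3 + 5*-3 = -4
(Av)_2 = 3*1 + -5*3 + -5*-3 = 3
(Av)_3 = 5*1 + -5*3 + -1*-3 = -7
Av = [-4, 3, -7]
Then v^T (Av) = 1*-4 + 3*3 + -3*-7
= -4 + 9 + 21 = 26

26


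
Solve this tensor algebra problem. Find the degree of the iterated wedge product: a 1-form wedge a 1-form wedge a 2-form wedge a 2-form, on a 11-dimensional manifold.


The degree of a wedge product is the sum of the degrees of the individual forms.
Degrees: 1, 1, 2, 2
Total degree = 1 + 1 + 2 + 2 = 6

6


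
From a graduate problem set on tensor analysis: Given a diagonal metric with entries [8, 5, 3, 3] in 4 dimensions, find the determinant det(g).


For a diagonal metric, the determinant is the product of diagonal entries.
Diagonal entries: 8, 5, 3, 3
det(g) = 8 * 5 * 3 * 3 = 360

360


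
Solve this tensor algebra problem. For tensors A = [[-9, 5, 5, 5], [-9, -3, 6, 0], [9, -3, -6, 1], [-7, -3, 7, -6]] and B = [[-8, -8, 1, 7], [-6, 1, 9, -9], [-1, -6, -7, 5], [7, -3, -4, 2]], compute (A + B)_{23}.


Tensor addition is component-wise: (A + B)_{ij} = A_{ij} + B_{ij}.
A_{23} = 6
B_{23} = 9
(A + B)_{23} = 6 + 9 = 15

15


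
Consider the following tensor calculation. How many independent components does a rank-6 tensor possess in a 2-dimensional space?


The number of components of a rank-r tensor in d dimensions is d^r.
Here d = 2 and r = 6.
2^6 = 64

64


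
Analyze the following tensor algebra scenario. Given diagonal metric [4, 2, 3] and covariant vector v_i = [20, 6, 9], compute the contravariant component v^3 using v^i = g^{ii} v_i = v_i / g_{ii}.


To raise an index with a diagonal metric: v^i = v_i / g_{ii}.
For index 3: v_3 = 9, g_{33} = 3
v^3 = 9 / 3 = 3

3


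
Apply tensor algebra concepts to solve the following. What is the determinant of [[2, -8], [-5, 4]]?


For a 2x2 matrix [[a, b], [c, d]], det = a*d - b*c.
a = 2, b = -8, c = -5, d = 4
a*d = 2 * 4 = 8
b*c = -8 * -5 = 40
det = 8 - 40 = -32

-32


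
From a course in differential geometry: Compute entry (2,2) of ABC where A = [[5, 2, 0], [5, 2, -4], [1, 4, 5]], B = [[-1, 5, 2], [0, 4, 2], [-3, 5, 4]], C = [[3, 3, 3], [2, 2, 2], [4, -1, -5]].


(ABC)_{22} = sum_m (AB)_{2m} C_{m2}. First compute row 2 of AB.
(AB)_{21} = 5*-1 + 2*0 + -4*-3 = 7
(AB)_{22} = 5*5 + 2*4 + -4*5 = 13
(AB)_{23} = 5*2 + 2*2 + -4*4 = -2
Now contract with column 2 of C:
(AB)_{21} * C_{12} = 7 * 3 = 21
(AB)_{22} * C_{22} = 13 * 2 = 26
(AB)_{23} * C_{32} = -2 * -1 = 2
(ABC)_{22} = 21 + 26 + 2 = 49

49


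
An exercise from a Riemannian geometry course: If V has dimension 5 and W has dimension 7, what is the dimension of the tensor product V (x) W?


The dimension of a tensor product is the product of dimensions.
dim(V) = 5, dim(W) = 7
dim(V (x) W) = 5 * 7 = 35

35


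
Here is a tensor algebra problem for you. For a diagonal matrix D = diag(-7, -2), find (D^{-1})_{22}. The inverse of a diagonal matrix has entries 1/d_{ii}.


For a diagonal matrix, the inverse has entries (D^{-1})_{ii} = 1/d_{ii}.
The diagonal entries are: d_{11} = -7, d_{22} = -2
We need (D^{-1})_{22} = 1/d_{22} = 1/-2 = -1/2

-1/2


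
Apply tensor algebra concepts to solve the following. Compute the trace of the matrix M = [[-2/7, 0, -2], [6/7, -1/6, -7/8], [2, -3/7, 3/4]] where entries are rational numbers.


The trace is the sum of diagonal entries.
Diagonal: M[1,1] = -2/7, M[2,2] = -1/6, M[3,3] = 3/4
Tr(M) = -2/7 + -1/6 + 3/4
Computing step by step:
After adding M[1,1]: -2/7
After adding M[2,2]: -19/42
After adding M[3,3]: 25/84
Tr(M) = 25/84

25/84


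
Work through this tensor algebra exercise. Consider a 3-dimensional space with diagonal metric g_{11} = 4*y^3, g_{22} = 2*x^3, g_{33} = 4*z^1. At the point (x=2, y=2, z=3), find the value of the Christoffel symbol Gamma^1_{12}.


For a diagonal metric, Gamma^k_{ij} = (1/2) g^{kk} (dg_{ik}/dx_j + dg_{jk}/dx_i - dg_{ij}/dx_k).
The metric is diagonal, so g_{ab} = 0 for a != b.
At the given point: g_{11} = 32, g_{22} = 16, g_{33} = 12
g^{11} = 1/32
dg_{11}/dx_2 = dg_{11}/dx_2 = 48
dg_{21}/dx_1 = 0 (off-diagonal)
dg_{12}/dx_1 = 0 (off-diagonal)
Numerator = 48 + 0 - 0 = 48
Gamma^1_{12} = 48 / (2 * 32) = 3/4

3/4


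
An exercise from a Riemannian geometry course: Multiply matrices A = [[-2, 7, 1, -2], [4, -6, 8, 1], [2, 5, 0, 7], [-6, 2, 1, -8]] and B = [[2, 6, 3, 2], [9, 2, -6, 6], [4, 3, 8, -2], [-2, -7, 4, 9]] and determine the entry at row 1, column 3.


(AB)_{ij} = sum_k A_{ik} B_{kj}.
For i=1, j=3:
A_{11} * B_{13} = -2 * 3 = -6
A_{12} * B_{23} = 7 * -6 = -42
A_{13} * B_{33} = 1 * 8 = 8
A_{14} * B_{43} = -2 * 4 = -8
Sum = -6 + -42 + 8 + -8 = -48

-48


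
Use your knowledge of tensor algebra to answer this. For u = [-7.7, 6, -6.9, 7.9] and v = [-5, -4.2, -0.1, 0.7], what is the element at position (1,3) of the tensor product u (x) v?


The outer product entry T_{ij} = u_i * v_j.
We need i=1, j=3.
u_1 = -7.7, v_3 = -0.1
T_{1,3} = -7.7 * -0.1 = 0.77

0.77


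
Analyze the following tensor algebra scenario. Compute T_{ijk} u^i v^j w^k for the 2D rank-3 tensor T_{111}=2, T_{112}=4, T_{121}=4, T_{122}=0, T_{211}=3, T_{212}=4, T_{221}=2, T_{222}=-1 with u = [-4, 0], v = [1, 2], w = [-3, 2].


S = sum over i,j,k of T_{ijk} u_i v_j w_k. Expanding all 8 terms:
T_{111}*u_1*v_1*w_1 = 2*-4*1*-3 = 24  (running total: 24)
T_{112}*u_1*v_1*w_2 = 4*-4*1*2 = -32  (running total: -8)
T_{121}*u_1*v_2*w_1 = 4*-4*2*-3 = 96  (running total: 88)
T_{122}*u_1*v_2*w_2 = 0*-4*2*2 = 0  (running total: 88)
T_{211}*u_2*v_1*w_1 = 3*0*1*-3 = 0  (running total: 88)
T_{212}*u_2*v_1*w_2 = 4*0*1*2 = 0  (running total: 88)
T_{221}*u_2*v_2*w_1 = 2*0*2*-3 = 0  (running total: 88)
T_{222}*u_2*v_2*w_2 = -1*0*2*2 = 0  (running total: 88)
S = 88

88


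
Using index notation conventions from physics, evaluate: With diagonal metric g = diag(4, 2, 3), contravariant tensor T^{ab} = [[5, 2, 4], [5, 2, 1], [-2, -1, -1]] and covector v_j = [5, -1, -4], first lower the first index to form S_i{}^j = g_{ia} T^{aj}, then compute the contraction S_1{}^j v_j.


Step 1: lower the first index. For a diagonal metric, g_{ia} T^{aj} = g_{ii} T^{ij} (no sum on i).
g_{11} = 4
S_1{}^1 = 4 * T^{11} = 4 * 5 = 20
S_1{}^2 = 4 * T^{12} = 4 * 2 = 8
S_1{}^3 = 4 * T^{13} = 4 * 4 = 16
Step 2: contract S_1{}^j with v_j.
S_1{}^1 * v_1 = 20 * 5 = 100
S_1{}^2 * v_2 = 8 * -1 = -8
S_1{}^3 * v_3 = 16 * -4 = -64
Result = 100 + -8 + -64 = 28

28


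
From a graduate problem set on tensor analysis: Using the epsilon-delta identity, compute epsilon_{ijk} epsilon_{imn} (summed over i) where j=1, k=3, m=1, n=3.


Using the identity: epsilon_{ijk} epsilon_{imn} = delta_{jm} delta_{kn} - delta_{jn} delta_{km}.
delta_{11} = 1
delta_{33} = 1
delta_{13} = 0
delta_{31} = 0
Result = 1 * 1 - 0 * 0 = 1 - 0 = 1

1


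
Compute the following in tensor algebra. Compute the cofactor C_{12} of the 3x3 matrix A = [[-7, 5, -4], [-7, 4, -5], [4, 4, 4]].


To find cofactor C_{12}, delete row 1 and column 2.
The resulting 2x2 submatrix is: [[-7, -5], [4, 4]]
Minor M_{12} = -7*4 - -5*4
  = -28 - -20 = -8
Sign = (-1)^(1+2) = (-1)^3 = -1
Cofactor C_{12} = -1 * -8 = 8

8


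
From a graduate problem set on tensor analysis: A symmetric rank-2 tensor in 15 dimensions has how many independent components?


A symmetric rank-2 tensor in d dimensions has d(d+1)/2 independent components.
d = 15
d(d+1)/2 = 15 * 16 / 2 = 240 / 2 = 120

120


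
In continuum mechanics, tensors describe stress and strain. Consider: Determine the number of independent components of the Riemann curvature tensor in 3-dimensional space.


The Riemann tensor in d dimensions has d^2(d^2 - 1)/12 independent components.
d = 3, so d^2 = 9
d^2 - 1 = 8
d^2(d^2 - 1) = 9 * 8 = 72
Divide by 12: 72 / 12 = 6

6


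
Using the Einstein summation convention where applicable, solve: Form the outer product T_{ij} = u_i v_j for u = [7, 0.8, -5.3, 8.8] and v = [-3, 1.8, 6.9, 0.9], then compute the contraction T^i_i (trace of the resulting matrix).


The outer product gives T_{ij} = u_i v_j.
The trace (contraction) is Tr(T) = sum_i T_{ii} = sum_i u_i v_i.
Diagonal entries:
T_{11} = u_1 * v_1 = 7 * -3 = -21
T_{22} = u_2 * v_2 = 0.8 * 1.8 = 1.44
T_{33} = u_3 * v_3 = -5.3 * 6.9 = -36.57
T_{44} = u_4 * v_4 = 8.8 * 0.9 = 7.92
Tr(T) = -21 + 1.44 + -36.57 + 7.92 = -48.21

-48.21


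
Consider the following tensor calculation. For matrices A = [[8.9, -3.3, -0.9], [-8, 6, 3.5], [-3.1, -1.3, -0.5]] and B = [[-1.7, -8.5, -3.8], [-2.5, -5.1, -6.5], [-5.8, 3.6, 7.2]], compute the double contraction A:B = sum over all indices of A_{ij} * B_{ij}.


A:B = sum over all i,j of A_{ij} * B_{ij}.
Row 1: 8.9*-1.7=-15.13, -3.3*-8.5=28.05, -0.9*-3.8=3.42 => row sum = 16.34
Row 2: -8*-2.5=20, 6*-5.1=-30.6, 3.5*-6.5=-22.75 => row sum = -33.35
Row 3: -3.1*-5.8=17.98, -1.3*3.6=-4.68, -0.5*7.2=-3.6 => row sum = 9.7
Total = 16.34 + -33.35 + 9.7 = -7.31

-7.31


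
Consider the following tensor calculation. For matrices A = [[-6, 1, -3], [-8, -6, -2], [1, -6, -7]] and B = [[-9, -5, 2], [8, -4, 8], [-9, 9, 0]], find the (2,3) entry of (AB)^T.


(AB)^T_{ij} = (AB)_{ji} = sum_k A_{jk} B_{ki}.
For i=2, j=3 we need (AB)_{32}:
A_{31} * B_{12} = 1 * -5 = -5
A_{32} * B_{22} = -6 * -4 = 24
A_{33} * B_{32} = -7 * 9 = -63
Sum = -5 + 24 + -63 = -44

-44


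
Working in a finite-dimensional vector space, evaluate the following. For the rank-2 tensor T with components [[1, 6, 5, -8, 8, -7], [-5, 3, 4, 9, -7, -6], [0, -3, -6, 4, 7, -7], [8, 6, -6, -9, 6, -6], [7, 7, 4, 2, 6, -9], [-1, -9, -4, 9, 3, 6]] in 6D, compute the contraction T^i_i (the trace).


The contraction (trace) of a rank-2 tensor is the sum of its diagonal elements.
Diagonal entries: A[1,1] = 1, A[2,2] = 3, A[3,3] = -6, A[4,4] = -9, A[5,5] = 6, A[6,6] = 6
Tr(A) = 1 + 3 + -6 + -9 + 6 + 6 = 1

1


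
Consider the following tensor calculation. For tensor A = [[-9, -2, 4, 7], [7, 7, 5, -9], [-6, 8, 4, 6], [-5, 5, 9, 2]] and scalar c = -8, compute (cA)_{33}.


Scalar multiplication: (cA)_{ij} = c * A_{ij}.
c = -8
A_{33} = 4
(cA)_{33} = -8 * 4 = -32

-32


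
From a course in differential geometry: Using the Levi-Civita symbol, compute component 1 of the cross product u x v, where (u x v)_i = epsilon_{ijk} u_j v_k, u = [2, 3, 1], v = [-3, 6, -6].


(u x v)_1 = sum_{j,k} epsilon_{1jk} u_j v_k. Only permutations of (1,2,3) contribute; the two non-zero terms are:
eps_{123} u_2 v_3 = 1 * 3 * -6 = -18
eps_{132} u_3 v_2 = -1 * 1 * 6 = -6
(u x v)_1 = -24

-24


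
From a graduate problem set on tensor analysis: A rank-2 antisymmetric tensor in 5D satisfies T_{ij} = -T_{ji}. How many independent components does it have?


An antisymmetric rank-2 tensor satisfies A_{ij} = -A_{ji}, so diagonal entries are zero.
The independent components are the upper-triangular entries: C(n, 2) = n(n-1)/2.
n = 5
C(5, 2) = 5 * 4 / 2 = 20 / 2 = 10

10


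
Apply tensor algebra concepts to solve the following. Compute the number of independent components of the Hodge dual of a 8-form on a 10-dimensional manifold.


The Hodge dual of a p-form on an n-dimensional manifold is an (n-p)-form.
n = 10, p = 8, so dual degree = 10 - 8 = 2
The number of components is C(n, n-p) = C(10, 2) = 45

45


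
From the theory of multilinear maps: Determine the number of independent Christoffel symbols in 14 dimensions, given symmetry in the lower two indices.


Christoffel symbols Gamma^k_{ij} are symmetric in i,j, so there are d * d(d+1)/2 independent symbols.
d = 14
d(d+1)/2 = 14 * 15 / 2 = 105
Total = 14 * 105 = 1470

1470


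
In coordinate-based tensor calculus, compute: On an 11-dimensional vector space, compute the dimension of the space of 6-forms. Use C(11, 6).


The dimension of the space of p-forms on an n-dimensional space is C(n, p).
n = 11, p = 6
C(11, 6) = 11! / (6! * 5!) = 462

462


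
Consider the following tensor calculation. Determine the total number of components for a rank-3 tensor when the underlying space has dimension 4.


The number of components of a rank-r tensor in d dimensions is d^r.
Here d = 4 and r = 3.
4^3 = 64

64


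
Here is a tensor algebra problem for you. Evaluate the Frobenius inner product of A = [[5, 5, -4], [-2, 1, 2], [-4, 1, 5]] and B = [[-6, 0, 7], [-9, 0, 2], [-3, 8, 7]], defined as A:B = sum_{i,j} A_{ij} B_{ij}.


A:B = sum over all i,j of A_{ij} * B_{ij}.
Row 1: 5*-6=-30, 5*0=0, -4*7=-28 => row sum = -58
Row 2: -2*-9=18, 1*0=0, 2*2=4 => row sum = 22
Row 3: -4*-3=12, 1*8=8, 5*7=35 => row sum = 55
Total = -58 + 22 + 55 = 19

19


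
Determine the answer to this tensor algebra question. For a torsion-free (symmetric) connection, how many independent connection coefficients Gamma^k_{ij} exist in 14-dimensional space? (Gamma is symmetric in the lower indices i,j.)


Christoffel symbols Gamma^k_{ij} are symmetric in i,j, so there are d * d(d+1)/2 independent symbols.
d = 14
d(d+1)/2 = 14 * 15 / 2 = 105
Total = 14 * 105 = 1470

1470


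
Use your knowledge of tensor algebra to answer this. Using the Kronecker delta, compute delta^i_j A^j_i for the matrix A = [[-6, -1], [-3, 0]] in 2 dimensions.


The contraction (trace) of a rank-2 tensor is the sum of its diagonal elements.
Diagonal entries: A[1,1] = -6, A[2,2] = 0
Tr(A) = -6 + 0 = -6

-6


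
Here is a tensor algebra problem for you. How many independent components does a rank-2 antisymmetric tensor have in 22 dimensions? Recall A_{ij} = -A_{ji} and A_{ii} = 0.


An antisymmetric rank-2 tensor satisfies A_{ij} = -A_{ji}, so diagonal entries are zero.
The independent components are the upper-triangular entries: C(n, 2) = n(n-1)/2.
n = 22
C(22, 2) = 22 * 21 / 2 = 462 / 2 = 231

231


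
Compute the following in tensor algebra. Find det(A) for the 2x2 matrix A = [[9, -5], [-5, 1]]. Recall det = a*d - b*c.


For a 2x2 matrix [[a, b], [c, d]], det = a*d - b*c.
a = 9, b = -5, c = -5, d = 1
a*d = 9 * 1 = 9
b*c = -5 * -5 = 25
det = 9 - 25 = -16

-16


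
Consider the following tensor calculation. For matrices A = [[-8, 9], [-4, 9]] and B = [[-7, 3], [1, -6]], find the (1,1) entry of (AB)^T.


(AB)^T_{ij} = (AB)_{ji} = sum_k A_{jk} B_{ki}.
For i=1, j=1 we need (AB)_{11}:
A_{11} * B_{11} = -8 * -7 = 56
A_{12} * B_{21} = 9 * 1 = 9
Sum = 56 + 9 = 65

65


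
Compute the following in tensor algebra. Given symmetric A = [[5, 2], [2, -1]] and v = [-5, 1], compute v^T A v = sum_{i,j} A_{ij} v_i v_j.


First compute Av:
(Av)_1 = 5*-5 + 2*1 = -23
(Av)_2 = 2*-5 + -1*1 = -11
Av = [-23, -11]
Then v^T (Av) = -5*-23 + 1*-11
= 115 + -11 = 104

104


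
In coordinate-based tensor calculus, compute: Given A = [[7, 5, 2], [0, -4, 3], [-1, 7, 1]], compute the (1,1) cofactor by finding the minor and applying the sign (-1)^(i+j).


To find cofactor C_{11}, delete row 1 and column 1.
The resulting 2x2 submatrix is: [[-4, 3], [7, 1]]
Minor M_{11} = -4*1 - 3*7
  = -4 - 21 = -25
Sign = (-1)^(1+1) = (-1)^2 = 1
Cofactor C_{11} = 1 * -25 = -25

-25


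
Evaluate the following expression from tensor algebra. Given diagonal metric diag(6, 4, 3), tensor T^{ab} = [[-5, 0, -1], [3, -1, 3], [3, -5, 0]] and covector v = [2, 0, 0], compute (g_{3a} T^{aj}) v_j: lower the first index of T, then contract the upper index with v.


Step 1: lower the first index. For a diagonal metric, g_{ia} T^{aj} = g_{ii} T^{ij} (no sum on i).
g_{33} = 3
S_3{}^1 = 3 * T^{31} = 3 * 3 = 9
S_3{}^2 = 3 * T^{32} = 3 * -5 = -15
S_3{}^3 = 3 * T^{33} = 3 * 0 = 0
Step 2: contract S_3{}^j with v_j.
S_3{}^1 * v_1 = 9 * 2 = 18
S_3{}^2 * v_2 = -15 * 0 = 0
S_3{}^3 * v_3 = 0 * 0 = 0
Result = 18 + 0 + 0 = 18

18


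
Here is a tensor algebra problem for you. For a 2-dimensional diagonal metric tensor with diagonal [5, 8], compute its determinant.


For a diagonal metric, the determinant is the product of diagonal entries.
Diagonal entries: 5, 8
det(g) = 5 * 8 = 40

40


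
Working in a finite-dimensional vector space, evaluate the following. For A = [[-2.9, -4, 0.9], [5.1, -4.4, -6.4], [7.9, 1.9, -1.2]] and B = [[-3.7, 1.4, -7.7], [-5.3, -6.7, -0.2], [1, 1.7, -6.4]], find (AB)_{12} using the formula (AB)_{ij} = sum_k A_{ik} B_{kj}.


(AB)_{ij} = sum_k A_{ik} B_{kj}.
For i=1, j=2:
A_{11} * B_{12} = -2.9 * 1.4 = -4.06
A_{12} * B_{22} = -4 * -6.7 = 26.8
A_{13} * B_{32} = 0.9 * 1.7 = 1.53
Sum = -4.06 + 26.8 + 1.53 = 24.27

24.27


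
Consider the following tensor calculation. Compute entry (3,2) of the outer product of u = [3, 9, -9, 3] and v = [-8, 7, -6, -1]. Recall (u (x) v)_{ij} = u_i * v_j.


The outer product entry T_{ij} = u_i * v_j.
We need i=3, j=2.
u_3 = -9, v_2 = 7
T_{3,2} = -9 * 7 = -63

-63


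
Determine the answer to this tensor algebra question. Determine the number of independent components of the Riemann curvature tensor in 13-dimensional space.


The Riemann tensor in d dimensions has d^2(d^2 - 1)/12 independent components.
d = 13, so d^2 = 169
d^2 - 1 = 168
d^2(d^2 - 1) = 169 * 168 = 28392
Divide by 12: 28392 / 12 = 2366

2366


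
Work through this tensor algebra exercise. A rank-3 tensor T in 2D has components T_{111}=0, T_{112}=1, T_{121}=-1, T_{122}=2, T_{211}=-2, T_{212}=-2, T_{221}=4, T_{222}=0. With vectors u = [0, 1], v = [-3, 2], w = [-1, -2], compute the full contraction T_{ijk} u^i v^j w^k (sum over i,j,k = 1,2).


S = sum over i,j,k of T_{ijk} u_i v_j w_k. Expanding all 8 terms:
T_{111}*u_1*v_1*w_1 = 0*0*-3*-1 = 0  (running total: 0)
T_{112}*u_1*v_1*w_2 = 1*0*-3*-2 = 0  (running total: 0)
T_{121}*u_1*v_2*w_1 = -1*0*2*-1 = 0  (running total: 0)
T_{122}*u_1*v_2*w_2 = 2*0*2*-2 = 0  (running total: 0)
T_{211}*u_2*v_1*w_1 = -2*1*-3*-1 = -6  (running total: -6)
T_{212}*u_2*v_1*w_2 = -2*1*-3*-2 = -12  (running total: -18)
T_{221}*u_2*v_2*w_1 = 4*1*2*-1 = -8  (running total: -26)
T_{222}*u_2*v_2*w_2 = 0*1*2*-2 = 0  (running total: -26)
S = -26

-26


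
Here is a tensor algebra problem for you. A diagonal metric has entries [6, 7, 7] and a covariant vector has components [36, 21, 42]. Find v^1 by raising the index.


To raise an index with a diagonal metric: v^i = v_i / g_{ii}.
For index 1: v_1 = 36, g_{11} = 6
v^1 = 36 / 6 = 6

6


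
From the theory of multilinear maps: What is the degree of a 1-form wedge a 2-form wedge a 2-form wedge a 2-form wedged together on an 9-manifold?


The degree of a wedge product is the sum of the degrees of the individual forms.
Degrees: 1, 2, 2, 2
Total degree = 1 + 2 + 2 + 2 = 7

7


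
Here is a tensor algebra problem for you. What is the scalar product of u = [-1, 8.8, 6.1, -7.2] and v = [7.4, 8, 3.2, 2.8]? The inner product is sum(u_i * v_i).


The inner product u . v = sum of u_i * v_i.
Term-by-term: -1 * 7.4, 8.8 * 8, 6.1 * 3.2, -7.2 * 2.8
Products: -7.4, 70.4, 19.52, -20.16
Sum = -7.4 + 70.4 + 19.52 + -20.16 = 62.36

62.36


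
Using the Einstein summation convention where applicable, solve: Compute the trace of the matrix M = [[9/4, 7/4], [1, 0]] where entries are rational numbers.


The trace is the sum of diagonal entries.
Diagonal: M[1,1] = 9/4, M[2,2] = 0
Tr(M) = 9/4 + 0
Computing step by step:
After adding M[1,1]: 9/4
After adding M[2,2]: 9/4
Tr(M) = 9/4

9/4


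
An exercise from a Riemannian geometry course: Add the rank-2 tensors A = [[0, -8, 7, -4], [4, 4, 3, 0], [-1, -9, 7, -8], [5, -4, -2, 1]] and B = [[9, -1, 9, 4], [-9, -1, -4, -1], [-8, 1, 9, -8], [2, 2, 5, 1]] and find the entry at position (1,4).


Tensor addition is component-wise: (A + B)_{ij} = A_{ij} + B_{ij}.
A_{14} = -4
B_{14} = 4
(A + B)_{14} = -4 + 4 = 0

0


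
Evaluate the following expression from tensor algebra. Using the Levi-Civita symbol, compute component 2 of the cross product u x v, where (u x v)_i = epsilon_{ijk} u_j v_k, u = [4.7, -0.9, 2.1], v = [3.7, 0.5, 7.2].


(u x v)_2 = sum_{j,k} epsilon_{2jk} u_j v_k. Only permutations of (1,2,3) contribute; the two non-zero terms are:
eps_{213} u_1 v_3 = -1 * 4.7 * 7.2 = -33.84
eps_{231} u_3 v_1 = 1 * 2.1 * 3.7 = 7.77
(u x v)_2 = -26.07

-26.07


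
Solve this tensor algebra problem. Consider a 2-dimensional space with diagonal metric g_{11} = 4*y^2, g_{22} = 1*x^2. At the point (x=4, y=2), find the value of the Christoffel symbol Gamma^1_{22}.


For a diagonal metric, Gamma^k_{ij} = (1/2) g^{kk} (dg_{ik}/dx_j + dg_{jk}/dx_i - dg_{ij}/dx_k).
The metric is diagonal, so g_{ab} = 0 for a != b.
At the given point: g_{11} = 16, g_{22} = 16
g^{11} = 1/16
dg_{21}/dx_2 = 0 (off-diagonal)
dg_{21}/dx_2 = 0 (off-diagonal)
dg_{22}/dx_1 = dg_{22}/dx_1 = 8
Numerator = 0 + 0 - 8 = -8
Gamma^1_{22} = -8 / (2 * 16) = -1/4

-1/4


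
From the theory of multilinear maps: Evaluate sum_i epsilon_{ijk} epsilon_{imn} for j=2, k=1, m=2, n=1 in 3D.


Using the identity: epsilon_{ijk} epsilon_{imn} = delta_{jm} delta_{kn} - delta_{jn} delta_{km}.
delta_{22} = 1
delta_{11} = 1
delta_{21} = 0
delta_{12} = 0
Result = 1 * 1 - 0 * 0 = 1 - 0 = 1

1


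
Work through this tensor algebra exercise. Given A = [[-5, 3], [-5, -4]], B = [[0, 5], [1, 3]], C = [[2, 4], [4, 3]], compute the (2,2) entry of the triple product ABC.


(ABC)_{22} = sum_m (AB)_{2m} C_{m2}. First compute row 2 of AB.
(AB)_{21} = -5*0 + -4*1 = -4
(AB)_{22} = -5*5 + -4*3 = -37
Now contract with column 2 of C:
(AB)_{21} * C_{12} = -4 * 4 = -16
(AB)_{22} * C_{22} = -37 * 3 = -111
(ABC)_{22} = -16 + -111 = -127

-127


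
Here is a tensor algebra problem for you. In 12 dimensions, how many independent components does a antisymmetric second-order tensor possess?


A antisymmetric rank-2 tensor in d dimensions has d(d-1)/2 independent components.
d = 12
d(d-1)/2 = 12 * 11 / 2 = 132 / 2 = 66

66


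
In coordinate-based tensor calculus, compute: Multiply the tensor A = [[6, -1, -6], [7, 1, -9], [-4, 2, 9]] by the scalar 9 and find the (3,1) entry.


Scalar multiplication: (cA)_{ij} = c * A_{ij}.
c = 9
A_{31} = -4
(cA)_{31} = 9 * -4 = -36

-36


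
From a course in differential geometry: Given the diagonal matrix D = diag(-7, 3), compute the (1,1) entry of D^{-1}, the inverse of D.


For a diagonal matrix, the inverse has entries (D^{-1})_{ii} = 1/d_{ii}.
The diagonal entries are: d_{11} = -7, d_{22} = 3
We need (D^{-1})_{11} = 1/d_{11} = 1/-7 = -1/7

-1/7


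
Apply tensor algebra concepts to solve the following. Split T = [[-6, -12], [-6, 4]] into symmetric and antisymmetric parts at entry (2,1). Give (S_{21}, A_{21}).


T_{21} = -6
T_{12} = -12
S_{21} = (-6 + -12)/2 = -18/2 = -9
A_{21} = (-6 - -12)/2 = 6/2 = 3
Check: S + A = -9 + 3 = -6 = T_{21}.

(-9, 3)


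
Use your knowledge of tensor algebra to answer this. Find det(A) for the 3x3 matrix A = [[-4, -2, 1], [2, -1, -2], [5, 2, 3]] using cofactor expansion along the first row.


Expanding along the first row, det(A) = a11*M_11 - a12*M_12 + a13*M_13, where M_1j is the (1,j) minor.
Minor M_11 = -1*3 - -2*2 = 1
Minor M_12 = 2*3 - -2*5 = 16
Minor M_13 = 2*2 - -1*5 = 9
det = -4*(1) - -2*(16) + 1*(9)
    = -4 - -32 + 9
    = 37

37


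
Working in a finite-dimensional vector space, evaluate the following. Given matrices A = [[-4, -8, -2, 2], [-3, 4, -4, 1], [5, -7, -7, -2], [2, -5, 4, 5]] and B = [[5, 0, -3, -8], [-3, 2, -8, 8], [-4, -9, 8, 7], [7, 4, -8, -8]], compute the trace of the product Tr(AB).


Tr(AB) = sum_i (AB)_{ii} where (AB)_{ii} = sum_k A_{ik} B_{ki}.
(AB)_{11} = -4*5 + -8*-3 + -2*-4 + 2*7 = 26
(AB)_{22} = -3*0 + 4*2 + -4*-9 + 1*4 = 48
(AB)_{33} = 5*-3 + -7*-8 + -7*8 + -2*-8 = 1
(AB)_{44} = 2*-8 + -5*8 + 4*7 + 5*-8 = -68
Tr(AB) = 26 + 48 + 1 + -68 = 7

7


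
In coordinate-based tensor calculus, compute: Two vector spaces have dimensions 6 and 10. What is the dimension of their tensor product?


The dimension of a tensor product is the product of dimensions.
dim(V) = 6, dim(W) = 10
dim(V (x) W) = 6 * 10 = 60

60


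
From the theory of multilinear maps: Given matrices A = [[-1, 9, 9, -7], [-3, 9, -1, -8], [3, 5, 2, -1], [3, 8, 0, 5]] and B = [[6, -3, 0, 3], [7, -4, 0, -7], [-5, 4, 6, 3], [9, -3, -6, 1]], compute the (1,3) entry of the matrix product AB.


(AB)_{ij} = sum_k A_{ik} B_{kj}.
For i=1, j=3:
A_{11} * B_{13} = -1 * 0 = 0
A_{12} * B_{23} = 9 * 0 = 0
A_{13} * B_{33} = 9 * 6 = 54
A_{14} * B_{43} = -7 * -6 = 42
Sum = 0 + 0 + 54 + 42 = 96

96


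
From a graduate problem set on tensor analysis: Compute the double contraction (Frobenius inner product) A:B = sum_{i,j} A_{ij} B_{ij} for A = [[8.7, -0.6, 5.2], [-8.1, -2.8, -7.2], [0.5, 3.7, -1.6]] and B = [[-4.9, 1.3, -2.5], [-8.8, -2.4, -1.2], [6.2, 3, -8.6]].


A:B = sum over all i,j of A_{ij} * B_{ij}.
Row 1: 8.7*-4.9=-42.63, -0.6*1.3=-0.78, 5.2*-2.5=-13 => row sum = -56.41
Row 2: -8.1*-8.8=71.28, -2.8*-2.4=6.72, -7.2*-1.2=8.64 => row sum = 86.64
Row 3: 0.5*6.2=3.1, 3.7*3=11.1, -1.6*-8.6=13.76 => row sum = 27.96
Total = -56.41 + 86.64 + 27.96 = 58.19

58.19


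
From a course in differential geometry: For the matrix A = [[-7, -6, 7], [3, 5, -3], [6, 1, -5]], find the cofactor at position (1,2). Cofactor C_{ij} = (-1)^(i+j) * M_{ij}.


To find cofactor C_{12}, delete row 1 and column 2.
The resulting 2x2 submatrix is: [[3, -3], [6, -5]]
Minor M_{12} = 3*-5 - -3*6
  = -15 - -18 = 3
Sign = (-1)^(1+2) = (-1)^3 = -1
Cofactor C_{12} = -1 * 3 = -3

-3


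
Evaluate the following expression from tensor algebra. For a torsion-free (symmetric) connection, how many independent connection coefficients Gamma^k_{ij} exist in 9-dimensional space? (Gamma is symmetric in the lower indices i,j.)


Christoffel symbols Gamma^k_{ij} are symmetric in i,j, so there are d * d(d+1)/2 independent symbols.
d = 9
d(d+1)/2 = 9 * 10 / 2 = 45
Total = 9 * 45 = 405

405


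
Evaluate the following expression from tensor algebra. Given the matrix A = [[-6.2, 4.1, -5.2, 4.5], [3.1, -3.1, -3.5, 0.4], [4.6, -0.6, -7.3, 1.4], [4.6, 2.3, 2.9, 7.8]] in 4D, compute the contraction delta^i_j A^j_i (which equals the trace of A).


The contraction (trace) of a rank-2 tensor is the sum of its diagonal elements.
Diagonal entries: A[1,1] = -6.2, A[2,2] = -3.1, A[3,3] = -7.3, A[4,4] = 7.8
Tr(A) = -6.2 + -3.1 + -7.3 + 7.8 = -8.8

-8.8


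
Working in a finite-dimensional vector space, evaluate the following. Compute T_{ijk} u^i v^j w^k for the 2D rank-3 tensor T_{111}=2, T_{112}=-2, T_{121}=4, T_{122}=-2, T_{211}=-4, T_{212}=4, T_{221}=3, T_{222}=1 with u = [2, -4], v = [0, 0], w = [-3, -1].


S = sum over i,j,k of T_{ijk} u_i v_j w_k. Expanding all 8 terms:
T_{111}*u_1*v_1*w_1 = 2*2*0*-3 = 0  (running total: 0)
T_{112}*u_1*v_1*w_2 = -2*2*0*-1 = 0  (running total: 0)
T_{121}*u_1*v_2*w_1 = 4*2*0*-3 = 0  (running total: 0)
T_{122}*u_1*v_2*w_2 = -2*2*0*-1 = 0  (running total: 0)
T_{211}*u_2*v_1*w_1 = -4*-4*0*-3 = 0  (running total: 0)
T_{212}*u_2*v_1*w_2 = 4*-4*0*-1 = 0  (running total: 0)
T_{221}*u_2*v_2*w_1 = 3*-4*0*-3 = 0  (running total: 0)
T_{222}*u_2*v_2*w_2 = 1*-4*0*-1 = 0  (running total: 0)
S = 0

0
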